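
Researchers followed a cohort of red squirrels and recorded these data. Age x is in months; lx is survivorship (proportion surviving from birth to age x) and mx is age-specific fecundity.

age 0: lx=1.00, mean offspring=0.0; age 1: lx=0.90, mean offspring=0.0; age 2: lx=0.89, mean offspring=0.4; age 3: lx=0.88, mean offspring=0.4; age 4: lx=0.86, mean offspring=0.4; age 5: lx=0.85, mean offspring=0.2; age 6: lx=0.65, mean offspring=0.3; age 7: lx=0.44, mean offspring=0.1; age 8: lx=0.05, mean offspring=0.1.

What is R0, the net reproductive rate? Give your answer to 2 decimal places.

1.47

lx·mx by age: 0, 0, 0.356, 0.352, 0.344, 0.17, 0.195, 0.044, 0.005
R0 = Σ lx·mx = 1.466 → 1.47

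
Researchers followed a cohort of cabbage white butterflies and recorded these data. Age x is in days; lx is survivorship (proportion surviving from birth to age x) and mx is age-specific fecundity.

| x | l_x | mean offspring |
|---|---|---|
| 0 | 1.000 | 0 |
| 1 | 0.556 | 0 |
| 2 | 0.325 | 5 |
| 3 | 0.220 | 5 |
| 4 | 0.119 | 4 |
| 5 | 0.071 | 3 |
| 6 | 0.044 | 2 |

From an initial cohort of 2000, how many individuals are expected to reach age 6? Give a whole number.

88

Expected survivors = N0 · l_6 = 2000 × 0.044 = 88 → 88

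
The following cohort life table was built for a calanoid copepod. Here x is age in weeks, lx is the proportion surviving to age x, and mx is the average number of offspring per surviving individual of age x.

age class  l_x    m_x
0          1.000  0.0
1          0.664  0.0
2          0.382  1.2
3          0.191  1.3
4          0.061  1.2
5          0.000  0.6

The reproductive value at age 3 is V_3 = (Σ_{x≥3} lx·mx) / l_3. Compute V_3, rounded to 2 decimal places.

1.68

lx·mx for x ≥ 3: 0.2483, 0.0732, 0 → sum = 0.3215
V_3 = 0.3215 / l_3 = 0.3215 / 0.191 = 1.683246… → 1.68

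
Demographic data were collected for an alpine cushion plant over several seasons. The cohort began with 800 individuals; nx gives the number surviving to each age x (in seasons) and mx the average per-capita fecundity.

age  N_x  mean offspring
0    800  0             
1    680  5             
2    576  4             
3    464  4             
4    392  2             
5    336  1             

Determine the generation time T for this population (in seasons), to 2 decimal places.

2.12

lx = nx/n0 = nx/800: 1, 0.85, 0.72, 0.58, 0.49, 0.42
lx·mx: 0, 4.25, 2.88, 2.32, 0.98, 0.42 → R0 = 10.85
x·lx·mx: 0, 4.25, 5.76, 6.96, 3.92, 2.1 → Σ = 22.99
T = 22.99 / 10.85 = 2.118894… → 2.12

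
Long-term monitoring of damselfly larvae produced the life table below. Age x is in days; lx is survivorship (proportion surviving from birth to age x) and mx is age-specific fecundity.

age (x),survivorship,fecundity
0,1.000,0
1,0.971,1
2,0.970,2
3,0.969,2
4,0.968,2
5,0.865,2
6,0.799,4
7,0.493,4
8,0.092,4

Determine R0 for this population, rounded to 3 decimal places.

14.051

lx·mx by age: 0, 0.971, 1.94, 1.938, 1.936, 1.73, 3.196, 1.972, 0.368
R0 = Σ lx·mx = 14.051 → 14.051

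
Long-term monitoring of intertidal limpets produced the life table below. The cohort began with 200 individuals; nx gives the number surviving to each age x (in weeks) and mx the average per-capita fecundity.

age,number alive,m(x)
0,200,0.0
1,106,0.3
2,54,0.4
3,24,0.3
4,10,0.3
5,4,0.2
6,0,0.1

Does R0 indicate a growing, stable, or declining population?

declining

lx = nx/n0 = nx/200: 1, 0.53, 0.27, 0.12, 0.05, 0.02, 0
R0 = Σ lx·mx = 0 + 0.159 + 0.108 + 0.036 + 0.015 + 0.004 + 0 = 0.322
R0 < 1, so the population is declining.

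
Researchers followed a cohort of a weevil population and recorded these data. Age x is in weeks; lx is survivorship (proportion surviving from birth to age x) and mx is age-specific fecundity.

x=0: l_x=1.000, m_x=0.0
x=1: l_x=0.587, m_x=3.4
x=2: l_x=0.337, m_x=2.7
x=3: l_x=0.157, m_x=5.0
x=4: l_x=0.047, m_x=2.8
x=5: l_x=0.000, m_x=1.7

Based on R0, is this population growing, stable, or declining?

growing

R0 = Σ lx·mx = 0 + 1.9958 + 0.9099 + 0.785 + 0.1316 + 0 = 3.8223
R0 > 1, so the population is growing.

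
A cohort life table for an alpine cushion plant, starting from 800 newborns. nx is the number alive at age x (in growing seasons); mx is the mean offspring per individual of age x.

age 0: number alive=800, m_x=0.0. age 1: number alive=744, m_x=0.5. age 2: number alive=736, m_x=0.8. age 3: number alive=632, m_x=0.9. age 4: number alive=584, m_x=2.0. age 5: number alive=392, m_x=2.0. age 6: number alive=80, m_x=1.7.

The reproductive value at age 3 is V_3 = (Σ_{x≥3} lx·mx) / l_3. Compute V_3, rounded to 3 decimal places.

4.204

lx = nx/n0 = nx/800: 1, 0.93, 0.92, 0.79, 0.73, 0.49, 0.1
lx·mx for x ≥ 3: 0.711, 1.46, 0.98, 0.17 → sum = 3.321
V_3 = 3.321 / l_3 = 3.321 / 0.79 = 4.203797… → 4.204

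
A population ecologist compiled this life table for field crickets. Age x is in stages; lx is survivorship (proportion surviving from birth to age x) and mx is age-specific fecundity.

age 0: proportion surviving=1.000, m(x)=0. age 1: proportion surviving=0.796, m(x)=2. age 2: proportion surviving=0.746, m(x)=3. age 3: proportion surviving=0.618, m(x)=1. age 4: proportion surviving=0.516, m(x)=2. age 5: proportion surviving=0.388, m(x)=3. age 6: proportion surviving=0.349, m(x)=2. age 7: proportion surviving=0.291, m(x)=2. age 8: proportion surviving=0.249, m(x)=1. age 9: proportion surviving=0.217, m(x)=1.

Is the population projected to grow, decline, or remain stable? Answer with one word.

R0 = Σ lx·mx = 0 + 1.592 + 2.238 + 0.618 + 1.032 + 1.164 + 0.698 + 0.582 + 0.249 + 0.217 = 8.39
R0 > 1, so the population is growing.

growing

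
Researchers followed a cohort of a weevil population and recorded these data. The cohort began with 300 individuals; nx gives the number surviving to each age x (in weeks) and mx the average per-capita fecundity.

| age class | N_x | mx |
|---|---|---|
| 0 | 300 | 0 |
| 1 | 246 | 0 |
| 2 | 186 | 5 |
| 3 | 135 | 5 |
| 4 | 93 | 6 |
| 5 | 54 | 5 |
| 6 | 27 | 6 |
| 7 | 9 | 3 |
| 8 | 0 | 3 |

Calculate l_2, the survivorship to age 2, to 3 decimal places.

l_2 = n_2/n_0 = 186/300 = 0.62 → 0.620

0.620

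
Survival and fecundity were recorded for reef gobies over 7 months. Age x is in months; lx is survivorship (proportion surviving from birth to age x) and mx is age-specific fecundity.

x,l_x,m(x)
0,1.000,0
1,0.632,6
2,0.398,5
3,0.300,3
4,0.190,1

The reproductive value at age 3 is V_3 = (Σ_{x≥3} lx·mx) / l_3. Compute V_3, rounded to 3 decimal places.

3.633

lx·mx for x ≥ 3: 0.9, 0.19 → sum = 1.09
V_3 = 1.09 / l_3 = 1.09 / 0.3 = 3.633333… → 3.633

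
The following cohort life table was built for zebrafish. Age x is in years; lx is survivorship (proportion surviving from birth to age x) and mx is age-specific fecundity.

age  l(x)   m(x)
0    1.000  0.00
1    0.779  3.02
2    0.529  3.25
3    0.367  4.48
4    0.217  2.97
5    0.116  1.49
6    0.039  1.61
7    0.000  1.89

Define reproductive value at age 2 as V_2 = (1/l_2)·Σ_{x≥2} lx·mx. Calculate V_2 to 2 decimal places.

8.02

lx·mx for x ≥ 2: 1.71925, 1.64416, 0.64449, 0.17284, 0.06279, 0 → sum = 4.24353
V_2 = 4.24353 / l_2 = 4.24353 / 0.529 = 8.021796… → 8.02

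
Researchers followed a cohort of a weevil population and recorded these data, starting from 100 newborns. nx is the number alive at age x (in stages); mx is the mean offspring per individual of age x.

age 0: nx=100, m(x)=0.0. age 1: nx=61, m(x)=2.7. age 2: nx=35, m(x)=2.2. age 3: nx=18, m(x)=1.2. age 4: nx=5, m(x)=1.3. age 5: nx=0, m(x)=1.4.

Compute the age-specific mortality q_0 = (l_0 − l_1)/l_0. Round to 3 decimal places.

0.390

lx = nx/n0 = nx/100: 1, 0.61, 0.35, 0.18, 0.05, 0
q_0 = (l_0 − l_1) / l_0 = (1 − 0.61) / 1
     = 0.39 / 1 = 0.39 → 0.390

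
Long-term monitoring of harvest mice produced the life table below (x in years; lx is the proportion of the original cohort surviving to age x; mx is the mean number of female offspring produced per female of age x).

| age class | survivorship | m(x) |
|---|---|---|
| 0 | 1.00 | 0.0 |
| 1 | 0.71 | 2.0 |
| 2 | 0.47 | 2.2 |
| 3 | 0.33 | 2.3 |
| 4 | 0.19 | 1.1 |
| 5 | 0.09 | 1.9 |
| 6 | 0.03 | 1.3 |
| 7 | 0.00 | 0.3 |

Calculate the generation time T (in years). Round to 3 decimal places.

lx·mx: 0, 1.42, 1.034, 0.759, 0.209, 0.171, 0.039, 0 → R0 = 3.632
x·lx·mx: 0, 1.42, 2.068, 2.277, 0.836, 0.855, 0.234, 0 → Σ = 7.69
T = 7.69 / 3.632 = 2.117291… → 2.117

2.117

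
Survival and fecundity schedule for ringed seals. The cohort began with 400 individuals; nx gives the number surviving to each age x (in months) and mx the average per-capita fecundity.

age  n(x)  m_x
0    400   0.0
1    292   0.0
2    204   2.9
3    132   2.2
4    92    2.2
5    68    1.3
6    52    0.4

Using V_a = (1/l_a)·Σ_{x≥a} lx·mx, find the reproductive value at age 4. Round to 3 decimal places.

3.387

lx = nx/n0 = nx/400: 1, 0.73, 0.51, 0.33, 0.23, 0.17, 0.13
lx·mx for x ≥ 4: 0.506, 0.221, 0.052 → sum = 0.779
V_4 = 0.779 / l_4 = 0.779 / 0.23 = 3.386957… → 3.387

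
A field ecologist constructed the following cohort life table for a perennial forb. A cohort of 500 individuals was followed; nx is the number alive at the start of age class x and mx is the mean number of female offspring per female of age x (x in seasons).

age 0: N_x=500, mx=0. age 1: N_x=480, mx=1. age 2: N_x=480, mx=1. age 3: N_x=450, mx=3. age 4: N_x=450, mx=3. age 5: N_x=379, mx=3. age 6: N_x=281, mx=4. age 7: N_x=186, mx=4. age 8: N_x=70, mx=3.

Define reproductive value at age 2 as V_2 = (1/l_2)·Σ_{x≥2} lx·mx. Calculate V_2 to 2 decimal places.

13.32

lx = nx/n0 = nx/500: 1, 0.96, 0.96, 0.9, 0.9, 0.758, 0.562, 0.372, 0.14
lx·mx for x ≥ 2: 0.96, 2.7, 2.7, 2.274, 2.248, 1.488, 0.42 → sum = 12.79
V_2 = 12.79 / l_2 = 12.79 / 0.96 = 13.322917… → 13.32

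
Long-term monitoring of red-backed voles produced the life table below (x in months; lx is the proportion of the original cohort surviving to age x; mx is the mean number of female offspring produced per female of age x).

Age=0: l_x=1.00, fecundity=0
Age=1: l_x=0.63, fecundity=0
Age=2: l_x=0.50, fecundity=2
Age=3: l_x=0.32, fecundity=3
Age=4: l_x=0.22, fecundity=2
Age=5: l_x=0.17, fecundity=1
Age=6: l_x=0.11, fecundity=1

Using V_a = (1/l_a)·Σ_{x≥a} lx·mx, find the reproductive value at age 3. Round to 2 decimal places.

lx·mx for x ≥ 3: 0.96, 0.44, 0.17, 0.11 → sum = 1.68
V_3 = 1.68 / l_3 = 1.68 / 0.32 = 5.25 → 5.25

5.25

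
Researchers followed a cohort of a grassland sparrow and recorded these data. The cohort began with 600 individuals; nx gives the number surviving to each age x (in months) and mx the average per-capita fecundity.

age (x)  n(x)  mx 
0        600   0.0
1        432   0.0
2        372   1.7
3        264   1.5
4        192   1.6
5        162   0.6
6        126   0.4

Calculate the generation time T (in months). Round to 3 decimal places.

lx = nx/n0 = nx/600: 1, 0.72, 0.62, 0.44, 0.32, 0.27, 0.21
lx·mx: 0, 0, 1.054, 0.66, 0.512, 0.162, 0.084 → R0 = 2.472
x·lx·mx: 0, 0, 2.108, 1.98, 2.048, 0.81, 0.504 → Σ = 7.45
T = 7.45 / 2.472 = 3.013754… → 3.014

3.014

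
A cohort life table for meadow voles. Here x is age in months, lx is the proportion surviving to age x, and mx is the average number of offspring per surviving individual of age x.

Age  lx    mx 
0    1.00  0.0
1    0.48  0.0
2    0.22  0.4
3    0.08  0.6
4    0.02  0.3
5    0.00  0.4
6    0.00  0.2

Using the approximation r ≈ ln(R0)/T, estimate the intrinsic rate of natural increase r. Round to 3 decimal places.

-0.806

R0 = Σ lx·mx = 0 + 0 + 0.088 + 0.048 + 0.006 + 0 + 0 = 0.142
Σ x·lx·mx = 0.344; T = 0.344/0.142 = 2.42254…
r ≈ ln(R0)/T = ln(0.142)/2.42254… = -0.80574… → -0.806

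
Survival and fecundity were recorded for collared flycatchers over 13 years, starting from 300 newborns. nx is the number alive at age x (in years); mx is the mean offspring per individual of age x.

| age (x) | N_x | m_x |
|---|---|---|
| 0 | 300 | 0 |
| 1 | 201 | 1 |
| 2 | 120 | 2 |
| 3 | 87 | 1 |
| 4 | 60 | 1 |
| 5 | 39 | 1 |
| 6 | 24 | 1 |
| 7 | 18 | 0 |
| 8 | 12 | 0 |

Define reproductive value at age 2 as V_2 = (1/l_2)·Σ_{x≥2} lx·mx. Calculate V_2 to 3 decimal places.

3.750

lx = nx/n0 = nx/300: 1, 0.67, 0.4, 0.29, 0.2, 0.13, 0.08, 0.06, 0.04
lx·mx for x ≥ 2: 0.8, 0.29, 0.2, 0.13, 0.08, 0, 0 → sum = 1.5
V_2 = 1.5 / l_2 = 1.5 / 0.4 = 3.75 → 3.750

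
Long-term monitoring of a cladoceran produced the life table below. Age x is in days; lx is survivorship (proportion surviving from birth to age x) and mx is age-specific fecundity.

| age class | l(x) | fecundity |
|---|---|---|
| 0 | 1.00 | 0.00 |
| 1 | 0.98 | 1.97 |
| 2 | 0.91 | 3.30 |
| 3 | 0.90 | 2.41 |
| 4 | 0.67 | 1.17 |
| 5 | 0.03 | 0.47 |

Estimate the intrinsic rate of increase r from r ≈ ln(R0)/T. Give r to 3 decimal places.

R0 = Σ lx·mx = 0 + 1.9306 + 3.003 + 2.169 + 0.7839 + 0.0141 = 7.9006
Σ x·lx·mx = 17.6497; T = 17.6497/7.9006 = 2.23397…
r ≈ ln(R0)/T = ln(7.9006)/2.23397… = 0.92523… → 0.925

0.925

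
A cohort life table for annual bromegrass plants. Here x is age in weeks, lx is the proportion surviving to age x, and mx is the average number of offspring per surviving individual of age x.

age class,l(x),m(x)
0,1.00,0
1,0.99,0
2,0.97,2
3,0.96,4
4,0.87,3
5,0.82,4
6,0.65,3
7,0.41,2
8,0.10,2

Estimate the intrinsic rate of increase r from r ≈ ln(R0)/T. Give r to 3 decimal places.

R0 = Σ lx·mx = 0 + 0 + 1.94 + 3.84 + 2.61 + 3.28 + 1.95 + 0.82 + 0.2 = 14.64
Σ x·lx·mx = 61.28; T = 61.28/14.64 = 4.18579…
r ≈ ln(R0)/T = ln(14.64)/4.18579… = 0.64116… → 0.641

0.641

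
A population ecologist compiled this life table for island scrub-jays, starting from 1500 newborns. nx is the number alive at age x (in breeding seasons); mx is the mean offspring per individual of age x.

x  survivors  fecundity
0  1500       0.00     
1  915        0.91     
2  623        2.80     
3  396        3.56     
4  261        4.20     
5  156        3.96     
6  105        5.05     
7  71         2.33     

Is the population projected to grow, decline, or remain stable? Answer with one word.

growing

lx = nx/n0 = nx/1500: 1, 0.61, 0.41533…, 0.264, 0.174, 0.104, 0.07, 0.04733…
R0 = Σ lx·mx = 0 + 0.5551 + 1.162933… + 0.93984 + 0.7308 + 0.41184 + 0.3535 + 0.110287… = 4.2643…
R0 > 1, so the population is growing.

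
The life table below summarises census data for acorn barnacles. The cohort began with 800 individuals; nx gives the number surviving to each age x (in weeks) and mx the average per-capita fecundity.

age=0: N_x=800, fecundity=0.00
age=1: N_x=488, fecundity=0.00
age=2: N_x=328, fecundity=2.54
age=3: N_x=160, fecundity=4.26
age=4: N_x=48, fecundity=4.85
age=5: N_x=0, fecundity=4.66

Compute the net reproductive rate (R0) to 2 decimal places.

2.18

lx = nx/n0 = nx/800: 1, 0.61, 0.41, 0.2, 0.06, 0
lx·mx by age: 0, 0, 1.0414, 0.852, 0.291, 0
R0 = Σ lx·mx = 2.1844 → 2.18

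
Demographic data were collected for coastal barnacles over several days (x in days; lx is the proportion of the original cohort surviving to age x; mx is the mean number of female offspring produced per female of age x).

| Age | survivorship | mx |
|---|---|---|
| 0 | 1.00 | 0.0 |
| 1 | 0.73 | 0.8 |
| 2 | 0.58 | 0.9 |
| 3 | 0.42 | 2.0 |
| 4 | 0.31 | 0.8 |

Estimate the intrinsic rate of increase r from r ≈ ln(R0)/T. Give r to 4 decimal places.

0.3354

R0 = Σ lx·mx = 0 + 0.584 + 0.522 + 0.84 + 0.248 = 2.194
Σ x·lx·mx = 5.14; T = 5.14/2.194 = 2.34275…
r ≈ ln(R0)/T = ln(2.194)/2.34275… = 0.335386… → 0.3354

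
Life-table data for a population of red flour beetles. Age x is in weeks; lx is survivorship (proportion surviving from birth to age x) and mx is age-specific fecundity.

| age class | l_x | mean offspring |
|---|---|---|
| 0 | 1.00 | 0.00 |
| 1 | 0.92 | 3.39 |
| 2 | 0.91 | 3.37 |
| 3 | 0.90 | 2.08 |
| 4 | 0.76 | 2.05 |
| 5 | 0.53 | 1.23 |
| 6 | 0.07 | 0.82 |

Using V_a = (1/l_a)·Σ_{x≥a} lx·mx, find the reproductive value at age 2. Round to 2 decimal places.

lx·mx for x ≥ 2: 3.0667, 1.872, 1.558, 0.6519, 0.0574 → sum = 7.206
V_2 = 7.206 / l_2 = 7.206 / 0.91 = 7.918681… → 7.92

7.92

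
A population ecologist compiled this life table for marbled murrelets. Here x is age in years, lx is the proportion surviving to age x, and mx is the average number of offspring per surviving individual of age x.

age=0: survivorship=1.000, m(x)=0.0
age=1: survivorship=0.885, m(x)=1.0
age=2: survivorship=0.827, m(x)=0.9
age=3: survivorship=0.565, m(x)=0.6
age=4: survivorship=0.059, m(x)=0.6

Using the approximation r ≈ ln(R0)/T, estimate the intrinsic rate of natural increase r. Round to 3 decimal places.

R0 = Σ lx·mx = 0 + 0.885 + 0.7443 + 0.339 + 0.0354 = 2.0037
Σ x·lx·mx = 3.5322; T = 3.5322/2.0037 = 1.76284…
r ≈ ln(R0)/T = ln(2.0037)/1.76284… = 0.39425… → 0.394

0.394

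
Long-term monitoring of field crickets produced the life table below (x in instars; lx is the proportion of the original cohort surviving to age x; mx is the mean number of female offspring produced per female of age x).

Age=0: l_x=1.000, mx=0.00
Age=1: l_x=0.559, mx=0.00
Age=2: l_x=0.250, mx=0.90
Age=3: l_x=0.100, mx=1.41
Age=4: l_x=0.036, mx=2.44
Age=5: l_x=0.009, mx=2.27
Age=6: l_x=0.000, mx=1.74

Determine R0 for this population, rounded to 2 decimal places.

0.47

lx·mx by age: 0, 0, 0.225, 0.141, 0.08784, 0.02043, 0
R0 = Σ lx·mx = 0.47427 → 0.47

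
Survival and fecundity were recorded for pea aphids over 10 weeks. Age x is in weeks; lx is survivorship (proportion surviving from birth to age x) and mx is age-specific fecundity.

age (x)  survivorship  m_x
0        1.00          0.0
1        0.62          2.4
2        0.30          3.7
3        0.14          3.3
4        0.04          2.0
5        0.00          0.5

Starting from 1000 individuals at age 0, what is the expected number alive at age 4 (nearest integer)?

40

Expected survivors = N0 · l_4 = 1000 × 0.04 = 40 → 40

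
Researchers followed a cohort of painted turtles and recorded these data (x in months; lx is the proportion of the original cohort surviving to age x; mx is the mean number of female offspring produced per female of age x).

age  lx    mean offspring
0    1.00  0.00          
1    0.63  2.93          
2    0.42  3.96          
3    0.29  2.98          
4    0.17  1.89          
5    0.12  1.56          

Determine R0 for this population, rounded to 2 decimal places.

4.88

lx·mx by age: 0, 1.8459, 1.6632, 0.8642, 0.3213, 0.1872
R0 = Σ lx·mx = 4.8818 → 4.88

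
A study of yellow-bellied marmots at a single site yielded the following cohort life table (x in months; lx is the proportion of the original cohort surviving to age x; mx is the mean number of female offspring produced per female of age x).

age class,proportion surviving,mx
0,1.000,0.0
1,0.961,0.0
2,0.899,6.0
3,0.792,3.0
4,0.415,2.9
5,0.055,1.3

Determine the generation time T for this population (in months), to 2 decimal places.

lx·mx: 0, 0, 5.394, 2.376, 1.2035, 0.0715 → R0 = 9.045
x·lx·mx: 0, 0, 10.788, 7.128, 4.814, 0.3575 → Σ = 23.0875
T = 23.0875 / 9.045 = 2.552515… → 2.55

2.55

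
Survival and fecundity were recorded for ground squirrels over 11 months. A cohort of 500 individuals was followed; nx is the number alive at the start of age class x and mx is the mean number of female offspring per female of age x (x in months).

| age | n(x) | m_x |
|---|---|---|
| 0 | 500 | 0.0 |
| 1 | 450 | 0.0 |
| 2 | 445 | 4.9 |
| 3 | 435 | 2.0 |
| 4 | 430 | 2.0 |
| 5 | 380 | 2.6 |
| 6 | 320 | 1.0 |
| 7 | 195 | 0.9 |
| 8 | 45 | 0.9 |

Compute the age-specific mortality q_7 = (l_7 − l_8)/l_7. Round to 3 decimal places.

lx = nx/n0 = nx/500: 1, 0.9, 0.89, 0.87, 0.86, 0.76, 0.64, 0.39, 0.09
q_7 = (l_7 − l_8) / l_7 = (0.39 − 0.09) / 0.39
     = 0.3 / 0.39 = 0.769231… → 0.769

0.769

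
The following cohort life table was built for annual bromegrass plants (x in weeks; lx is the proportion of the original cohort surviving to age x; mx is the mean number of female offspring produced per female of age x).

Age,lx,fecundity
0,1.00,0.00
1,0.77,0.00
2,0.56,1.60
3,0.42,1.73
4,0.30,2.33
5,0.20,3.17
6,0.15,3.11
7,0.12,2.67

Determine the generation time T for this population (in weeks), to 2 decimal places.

4.00

lx·mx: 0, 0, 0.896, 0.7266, 0.699, 0.634, 0.4665, 0.3204 → R0 = 3.7425
x·lx·mx: 0, 0, 1.792, 2.1798, 2.796, 3.17, 2.799, 2.2428 → Σ = 14.9796
T = 14.9796 / 3.7425 = 4.002565… → 4.00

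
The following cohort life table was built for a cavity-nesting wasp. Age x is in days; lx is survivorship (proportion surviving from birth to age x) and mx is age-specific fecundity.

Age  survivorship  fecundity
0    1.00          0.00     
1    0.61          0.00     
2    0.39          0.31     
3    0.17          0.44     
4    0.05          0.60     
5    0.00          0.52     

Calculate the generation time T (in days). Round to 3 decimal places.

2.597

lx·mx: 0, 0, 0.1209, 0.0748, 0.03, 0 → R0 = 0.2257
x·lx·mx: 0, 0, 0.2418, 0.2244, 0.12, 0 → Σ = 0.5862
T = 0.5862 / 0.2257 = 2.597253… → 2.597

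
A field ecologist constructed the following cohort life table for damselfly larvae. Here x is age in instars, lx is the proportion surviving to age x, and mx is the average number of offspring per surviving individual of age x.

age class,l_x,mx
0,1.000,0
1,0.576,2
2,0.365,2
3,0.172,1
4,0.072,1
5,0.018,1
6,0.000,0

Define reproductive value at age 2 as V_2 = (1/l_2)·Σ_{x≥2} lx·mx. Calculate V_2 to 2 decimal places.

2.72

lx·mx for x ≥ 2: 0.73, 0.172, 0.072, 0.018, 0 → sum = 0.992
V_2 = 0.992 / l_2 = 0.992 / 0.365 = 2.717808… → 2.72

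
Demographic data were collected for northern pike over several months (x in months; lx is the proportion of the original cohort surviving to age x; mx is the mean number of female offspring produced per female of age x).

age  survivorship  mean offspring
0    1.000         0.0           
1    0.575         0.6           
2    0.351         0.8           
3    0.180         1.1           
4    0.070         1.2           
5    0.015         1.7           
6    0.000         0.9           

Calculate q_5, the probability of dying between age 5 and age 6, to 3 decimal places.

q_5 = (l_5 − l_6) / l_5 = (0.015 − 0) / 0.015
     = 0.015 / 0.015 = 1 → 1.000

1.000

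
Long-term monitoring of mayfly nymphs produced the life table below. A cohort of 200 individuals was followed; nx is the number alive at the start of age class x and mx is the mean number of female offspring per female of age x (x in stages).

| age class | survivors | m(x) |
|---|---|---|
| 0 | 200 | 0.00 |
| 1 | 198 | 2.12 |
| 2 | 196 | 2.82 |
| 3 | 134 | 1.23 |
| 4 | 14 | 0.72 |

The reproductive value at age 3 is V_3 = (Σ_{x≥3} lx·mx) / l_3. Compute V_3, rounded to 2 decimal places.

1.31

lx = nx/n0 = nx/200: 1, 0.99, 0.98, 0.67, 0.07
lx·mx for x ≥ 3: 0.8241, 0.0504 → sum = 0.8745
V_3 = 0.8745 / l_3 = 0.8745 / 0.67 = 1.305224… → 1.31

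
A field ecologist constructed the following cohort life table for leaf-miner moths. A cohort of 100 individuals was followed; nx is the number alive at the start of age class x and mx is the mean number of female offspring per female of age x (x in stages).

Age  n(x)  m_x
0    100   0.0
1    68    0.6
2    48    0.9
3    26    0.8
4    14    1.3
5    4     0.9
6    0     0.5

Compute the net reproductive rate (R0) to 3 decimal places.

lx = nx/n0 = nx/100: 1, 0.68, 0.48, 0.26, 0.14, 0.04, 0
lx·mx by age: 0, 0.408, 0.432, 0.208, 0.182, 0.036, 0
R0 = Σ lx·mx = 1.266 → 1.266

1.266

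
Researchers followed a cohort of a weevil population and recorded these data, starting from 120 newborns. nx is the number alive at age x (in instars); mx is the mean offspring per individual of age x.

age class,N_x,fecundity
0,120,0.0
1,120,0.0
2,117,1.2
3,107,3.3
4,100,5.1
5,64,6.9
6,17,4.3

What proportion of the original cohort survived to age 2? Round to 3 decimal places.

l_2 = n_2/n_0 = 117/120 = 0.975 → 0.975

0.975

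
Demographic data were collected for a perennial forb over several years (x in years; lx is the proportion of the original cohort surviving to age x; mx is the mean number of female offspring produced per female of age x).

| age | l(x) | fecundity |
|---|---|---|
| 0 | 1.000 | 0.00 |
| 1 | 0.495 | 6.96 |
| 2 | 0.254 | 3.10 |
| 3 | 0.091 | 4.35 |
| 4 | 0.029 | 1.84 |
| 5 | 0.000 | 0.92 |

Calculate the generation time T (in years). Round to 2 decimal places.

lx·mx: 0, 3.4452, 0.7874, 0.39585, 0.05336, 0 → R0 = 4.68181
x·lx·mx: 0, 3.4452, 1.5748, 1.18755, 0.21344, 0 → Σ = 6.42099
T = 6.42099 / 4.68181 = 1.371476… → 1.37

1.37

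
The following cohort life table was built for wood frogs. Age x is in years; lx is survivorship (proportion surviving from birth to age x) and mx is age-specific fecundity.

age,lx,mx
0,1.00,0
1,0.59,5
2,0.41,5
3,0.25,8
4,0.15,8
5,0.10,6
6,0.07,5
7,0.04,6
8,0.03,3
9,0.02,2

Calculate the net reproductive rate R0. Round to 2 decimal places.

lx·mx by age: 0, 2.95, 2.05, 2, 1.2, 0.6, 0.35, 0.24, 0.09, 0.04
R0 = Σ lx·mx = 9.52 → 9.52

9.52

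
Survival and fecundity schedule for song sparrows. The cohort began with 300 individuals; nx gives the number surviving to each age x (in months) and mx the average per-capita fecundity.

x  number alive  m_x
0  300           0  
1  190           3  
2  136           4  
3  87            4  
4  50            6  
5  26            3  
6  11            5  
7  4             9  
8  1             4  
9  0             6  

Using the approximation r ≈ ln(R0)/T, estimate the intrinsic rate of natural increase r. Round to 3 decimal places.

0.735

lx = nx/n0 = nx/300: 1, 0.63333…, 0.45333…, 0.29, 0.16667…, 0.08667…, 0.03667…, 0.01333…, 0.00333…, 0
R0 = Σ lx·mx = 0 + 1.9… + 1.81333… + 1.16 + 1… + 0.26… + 0.18333… + 0.12… + 0.01333… + 0 = 6.45…
Σ x·lx·mx = 16.353333…; T = 16.353333…/6.45… = 2.5354…
r ≈ ln(R0)/T = ln(6.45…)/2.5354… = 0.73522… → 0.735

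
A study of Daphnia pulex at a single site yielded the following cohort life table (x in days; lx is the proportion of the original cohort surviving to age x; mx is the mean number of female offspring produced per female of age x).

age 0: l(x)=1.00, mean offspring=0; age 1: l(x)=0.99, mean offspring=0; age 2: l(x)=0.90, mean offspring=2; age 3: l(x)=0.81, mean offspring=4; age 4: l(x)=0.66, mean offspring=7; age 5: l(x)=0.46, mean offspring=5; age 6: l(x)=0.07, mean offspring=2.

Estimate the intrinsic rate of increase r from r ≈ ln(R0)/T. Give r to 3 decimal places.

0.683

R0 = Σ lx·mx = 0 + 0 + 1.8 + 3.24 + 4.62 + 2.3 + 0.14 = 12.1
Σ x·lx·mx = 44.14; T = 44.14/12.1 = 3.64793…
r ≈ ln(R0)/T = ln(12.1)/3.64793… = 0.68346… → 0.683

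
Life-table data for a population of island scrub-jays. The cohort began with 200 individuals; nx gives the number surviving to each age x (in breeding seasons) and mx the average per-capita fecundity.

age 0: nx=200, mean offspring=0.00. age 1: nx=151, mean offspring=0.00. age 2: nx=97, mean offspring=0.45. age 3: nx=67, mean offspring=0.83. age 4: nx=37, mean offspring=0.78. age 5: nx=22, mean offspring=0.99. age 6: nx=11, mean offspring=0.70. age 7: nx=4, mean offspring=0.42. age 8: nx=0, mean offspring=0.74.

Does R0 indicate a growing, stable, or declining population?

declining

lx = nx/n0 = nx/200: 1, 0.755, 0.485, 0.335, 0.185, 0.11, 0.055, 0.02, 0
R0 = Σ lx·mx = 0 + 0 + 0.21825 + 0.27805 + 0.1443 + 0.1089 + 0.0385 + 0.0084 + 0 = 0.7964
R0 < 1, so the population is declining.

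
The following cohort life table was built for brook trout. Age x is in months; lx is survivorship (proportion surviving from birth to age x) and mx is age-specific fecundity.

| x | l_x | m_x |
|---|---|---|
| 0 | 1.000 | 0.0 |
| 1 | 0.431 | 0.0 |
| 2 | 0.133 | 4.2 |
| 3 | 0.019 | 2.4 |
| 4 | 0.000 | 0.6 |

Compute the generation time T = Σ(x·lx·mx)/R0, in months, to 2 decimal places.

2.08

lx·mx: 0, 0, 0.5586, 0.0456, 0 → R0 = 0.6042
x·lx·mx: 0, 0, 1.1172, 0.1368, 0 → Σ = 1.254
T = 1.254 / 0.6042 = 2.075472… → 2.08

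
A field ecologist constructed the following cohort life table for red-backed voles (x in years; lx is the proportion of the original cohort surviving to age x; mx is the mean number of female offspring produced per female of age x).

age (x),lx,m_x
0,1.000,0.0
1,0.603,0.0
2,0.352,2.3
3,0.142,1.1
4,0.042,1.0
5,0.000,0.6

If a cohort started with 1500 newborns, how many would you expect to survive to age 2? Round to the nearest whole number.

528

Expected survivors = N0 · l_2 = 1500 × 0.352 = 528 → 528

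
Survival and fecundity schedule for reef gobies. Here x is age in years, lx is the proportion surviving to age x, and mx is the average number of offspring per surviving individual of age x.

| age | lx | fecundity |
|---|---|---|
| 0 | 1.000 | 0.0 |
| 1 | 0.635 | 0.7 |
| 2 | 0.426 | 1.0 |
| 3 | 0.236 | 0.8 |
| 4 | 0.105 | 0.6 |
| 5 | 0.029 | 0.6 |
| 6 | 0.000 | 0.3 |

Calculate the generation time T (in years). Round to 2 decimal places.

1.93

lx·mx: 0, 0.4445, 0.426, 0.1888, 0.063, 0.0174, 0 → R0 = 1.1397
x·lx·mx: 0, 0.4445, 0.852, 0.5664, 0.252, 0.087, 0 → Σ = 2.2019
T = 2.2019 / 1.1397 = 1.932… → 1.93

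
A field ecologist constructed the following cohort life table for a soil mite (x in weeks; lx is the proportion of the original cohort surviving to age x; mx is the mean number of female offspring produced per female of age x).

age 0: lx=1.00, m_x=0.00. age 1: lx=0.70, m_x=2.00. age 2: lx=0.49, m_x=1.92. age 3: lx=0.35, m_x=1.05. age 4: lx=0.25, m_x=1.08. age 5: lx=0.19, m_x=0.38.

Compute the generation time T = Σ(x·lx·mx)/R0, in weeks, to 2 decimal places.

lx·mx: 0, 1.4, 0.9408, 0.3675, 0.27, 0.0722 → R0 = 3.0505
x·lx·mx: 0, 1.4, 1.8816, 1.1025, 1.08, 0.361 → Σ = 5.8251
T = 5.8251 / 3.0505 = 1.909556… → 1.91

1.91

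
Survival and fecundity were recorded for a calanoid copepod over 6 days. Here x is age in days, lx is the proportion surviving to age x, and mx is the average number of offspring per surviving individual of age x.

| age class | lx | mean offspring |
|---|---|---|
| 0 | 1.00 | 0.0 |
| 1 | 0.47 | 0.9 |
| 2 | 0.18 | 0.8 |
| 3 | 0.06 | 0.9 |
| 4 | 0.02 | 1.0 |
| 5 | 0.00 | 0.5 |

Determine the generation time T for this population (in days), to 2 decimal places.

1.49

lx·mx: 0, 0.423, 0.144, 0.054, 0.02, 0 → R0 = 0.641
x·lx·mx: 0, 0.423, 0.288, 0.162, 0.08, 0 → Σ = 0.953
T = 0.953 / 0.641 = 1.486739… → 1.49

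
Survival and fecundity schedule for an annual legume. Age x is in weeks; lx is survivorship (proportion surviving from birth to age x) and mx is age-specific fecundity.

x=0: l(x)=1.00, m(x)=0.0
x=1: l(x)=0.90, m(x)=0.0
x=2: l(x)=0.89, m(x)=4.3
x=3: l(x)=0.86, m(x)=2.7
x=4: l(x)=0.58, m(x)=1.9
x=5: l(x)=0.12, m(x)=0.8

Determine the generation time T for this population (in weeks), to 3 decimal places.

lx·mx: 0, 0, 3.827, 2.322, 1.102, 0.096 → R0 = 7.347
x·lx·mx: 0, 0, 7.654, 6.966, 4.408, 0.48 → Σ = 19.508
T = 19.508 / 7.347 = 2.655233… → 2.655

2.655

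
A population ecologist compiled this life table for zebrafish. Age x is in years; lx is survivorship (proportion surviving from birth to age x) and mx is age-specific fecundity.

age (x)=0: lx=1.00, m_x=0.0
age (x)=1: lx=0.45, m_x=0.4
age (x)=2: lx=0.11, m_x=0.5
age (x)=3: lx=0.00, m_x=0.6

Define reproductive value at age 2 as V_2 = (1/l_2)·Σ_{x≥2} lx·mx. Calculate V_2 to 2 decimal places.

lx·mx for x ≥ 2: 0.055, 0 → sum = 0.055
V_2 = 0.055 / l_2 = 0.055 / 0.11 = 0.5 → 0.50

0.50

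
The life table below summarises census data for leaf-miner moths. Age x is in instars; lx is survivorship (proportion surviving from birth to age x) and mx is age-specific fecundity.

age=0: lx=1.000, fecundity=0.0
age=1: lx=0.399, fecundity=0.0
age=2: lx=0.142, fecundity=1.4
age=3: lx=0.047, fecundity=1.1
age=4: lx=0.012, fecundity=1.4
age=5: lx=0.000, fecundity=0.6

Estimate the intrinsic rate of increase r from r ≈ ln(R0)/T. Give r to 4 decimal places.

R0 = Σ lx·mx = 0 + 0 + 0.1988 + 0.0517 + 0.0168 + 0 = 0.2673
Σ x·lx·mx = 0.6199; T = 0.6199/0.2673 = 2.31912…
r ≈ ln(R0)/T = ln(0.2673)/2.31912… = -0.568916… → -0.5689

-0.5689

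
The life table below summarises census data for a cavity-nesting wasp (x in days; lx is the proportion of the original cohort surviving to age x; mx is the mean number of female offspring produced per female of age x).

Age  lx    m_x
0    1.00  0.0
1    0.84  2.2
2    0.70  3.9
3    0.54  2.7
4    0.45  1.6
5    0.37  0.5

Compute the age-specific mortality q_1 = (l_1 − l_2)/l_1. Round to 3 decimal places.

0.167

q_1 = (l_1 − l_2) / l_1 = (0.84 − 0.7) / 0.84
     = 0.14 / 0.84 = 0.166667… → 0.167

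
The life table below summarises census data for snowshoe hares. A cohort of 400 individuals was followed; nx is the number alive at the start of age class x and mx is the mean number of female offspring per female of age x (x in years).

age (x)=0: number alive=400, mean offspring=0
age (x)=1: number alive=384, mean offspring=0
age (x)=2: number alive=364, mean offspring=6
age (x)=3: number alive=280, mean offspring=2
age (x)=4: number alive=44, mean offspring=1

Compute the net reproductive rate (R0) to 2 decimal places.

6.97

lx = nx/n0 = nx/400: 1, 0.96, 0.91, 0.7, 0.11
lx·mx by age: 0, 0, 5.46, 1.4, 0.11
R0 = Σ lx·mx = 6.97 → 6.97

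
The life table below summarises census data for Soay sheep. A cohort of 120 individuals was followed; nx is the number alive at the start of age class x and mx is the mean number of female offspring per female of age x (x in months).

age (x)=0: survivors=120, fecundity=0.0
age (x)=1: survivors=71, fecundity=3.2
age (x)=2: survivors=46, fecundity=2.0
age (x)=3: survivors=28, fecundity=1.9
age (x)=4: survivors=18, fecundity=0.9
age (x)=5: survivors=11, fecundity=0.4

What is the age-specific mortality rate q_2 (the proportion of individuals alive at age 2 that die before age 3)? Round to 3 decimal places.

0.391

lx = nx/n0 = nx/120: 1, 0.59167…, 0.38333…, 0.23333…, 0.15, 0.09167…
q_2 = (l_2 − l_3) / l_2 = (0.383333… − 0.233333…) / 0.383333…
     = 0.15… / 0.383333… = 0.391304… → 0.391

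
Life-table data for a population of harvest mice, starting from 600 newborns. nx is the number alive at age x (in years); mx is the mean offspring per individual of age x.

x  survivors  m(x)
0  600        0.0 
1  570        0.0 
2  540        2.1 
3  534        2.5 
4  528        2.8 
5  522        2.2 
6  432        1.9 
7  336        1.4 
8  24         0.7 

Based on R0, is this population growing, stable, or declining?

lx = nx/n0 = nx/600: 1, 0.95, 0.9, 0.89, 0.88, 0.87, 0.72, 0.56, 0.04
R0 = Σ lx·mx = 0 + 0 + 1.89 + 2.225 + 2.464 + 1.914 + 1.368 + 0.784 + 0.028 = 10.673
R0 > 1, so the population is growing.

growing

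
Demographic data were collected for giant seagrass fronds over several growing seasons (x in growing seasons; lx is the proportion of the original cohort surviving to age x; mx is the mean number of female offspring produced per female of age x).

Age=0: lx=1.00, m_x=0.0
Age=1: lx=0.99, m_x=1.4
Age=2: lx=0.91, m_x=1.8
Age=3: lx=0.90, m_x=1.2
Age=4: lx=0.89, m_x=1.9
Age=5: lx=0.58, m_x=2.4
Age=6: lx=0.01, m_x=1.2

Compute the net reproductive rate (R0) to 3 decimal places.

7.199

lx·mx by age: 0, 1.386, 1.638, 1.08, 1.691, 1.392, 0.012
R0 = Σ lx·mx = 7.199 → 7.199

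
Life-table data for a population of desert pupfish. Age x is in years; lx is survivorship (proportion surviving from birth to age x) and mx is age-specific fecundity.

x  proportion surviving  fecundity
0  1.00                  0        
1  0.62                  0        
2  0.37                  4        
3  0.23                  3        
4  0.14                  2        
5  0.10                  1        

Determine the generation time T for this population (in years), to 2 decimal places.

2.61

lx·mx: 0, 0, 1.48, 0.69, 0.28, 0.1 → R0 = 2.55
x·lx·mx: 0, 0, 2.96, 2.07, 1.12, 0.5 → Σ = 6.65
T = 6.65 / 2.55 = 2.607843… → 2.61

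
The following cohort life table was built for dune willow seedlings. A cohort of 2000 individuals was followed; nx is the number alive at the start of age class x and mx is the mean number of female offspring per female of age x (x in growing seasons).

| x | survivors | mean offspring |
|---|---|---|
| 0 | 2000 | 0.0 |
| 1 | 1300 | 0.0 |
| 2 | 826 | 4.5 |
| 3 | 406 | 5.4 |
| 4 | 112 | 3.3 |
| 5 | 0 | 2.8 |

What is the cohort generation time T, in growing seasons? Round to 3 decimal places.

2.467

lx = nx/n0 = nx/2000: 1, 0.65, 0.413, 0.203, 0.056, 0
lx·mx: 0, 0, 1.8585, 1.0962, 0.1848, 0 → R0 = 3.1395
x·lx·mx: 0, 0, 3.717, 3.2886, 0.7392, 0 → Σ = 7.7448
T = 7.7448 / 3.1395 = 2.46689… → 2.467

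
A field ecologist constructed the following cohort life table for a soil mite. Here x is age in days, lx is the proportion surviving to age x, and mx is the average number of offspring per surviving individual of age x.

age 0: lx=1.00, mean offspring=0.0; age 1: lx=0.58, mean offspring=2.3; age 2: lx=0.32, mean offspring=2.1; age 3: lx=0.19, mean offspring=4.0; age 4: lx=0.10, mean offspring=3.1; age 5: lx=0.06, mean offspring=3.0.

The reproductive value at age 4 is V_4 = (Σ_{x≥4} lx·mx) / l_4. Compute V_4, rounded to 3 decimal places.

4.900

lx·mx for x ≥ 4: 0.31, 0.18 → sum = 0.49
V_4 = 0.49 / l_4 = 0.49 / 0.1 = 4.9 → 4.900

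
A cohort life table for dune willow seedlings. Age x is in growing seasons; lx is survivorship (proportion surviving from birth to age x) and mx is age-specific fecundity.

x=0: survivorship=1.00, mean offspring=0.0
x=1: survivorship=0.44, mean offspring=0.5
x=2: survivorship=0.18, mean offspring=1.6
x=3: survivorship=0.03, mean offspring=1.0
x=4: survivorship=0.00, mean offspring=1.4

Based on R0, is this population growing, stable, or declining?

R0 = Σ lx·mx = 0 + 0.22 + 0.288 + 0.03 + 0 = 0.538
R0 < 1, so the population is declining.

declining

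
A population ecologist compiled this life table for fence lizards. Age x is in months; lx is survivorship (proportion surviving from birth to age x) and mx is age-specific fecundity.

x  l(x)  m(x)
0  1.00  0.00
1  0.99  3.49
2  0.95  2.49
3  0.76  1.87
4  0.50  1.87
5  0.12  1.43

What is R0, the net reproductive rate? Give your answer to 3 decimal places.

lx·mx by age: 0, 3.4551, 2.3655, 1.4212, 0.935, 0.1716
R0 = Σ lx·mx = 8.3484 → 8.348

8.348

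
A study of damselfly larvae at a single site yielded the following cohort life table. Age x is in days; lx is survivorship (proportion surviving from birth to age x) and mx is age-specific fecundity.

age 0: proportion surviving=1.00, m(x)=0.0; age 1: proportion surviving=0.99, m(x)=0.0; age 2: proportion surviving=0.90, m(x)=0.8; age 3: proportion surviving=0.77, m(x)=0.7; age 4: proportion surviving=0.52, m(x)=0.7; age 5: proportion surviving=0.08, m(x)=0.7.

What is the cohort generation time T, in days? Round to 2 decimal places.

lx·mx: 0, 0, 0.72, 0.539, 0.364, 0.056 → R0 = 1.679
x·lx·mx: 0, 0, 1.44, 1.617, 1.456, 0.28 → Σ = 4.793
T = 4.793 / 1.679 = 2.854675… → 2.85

2.85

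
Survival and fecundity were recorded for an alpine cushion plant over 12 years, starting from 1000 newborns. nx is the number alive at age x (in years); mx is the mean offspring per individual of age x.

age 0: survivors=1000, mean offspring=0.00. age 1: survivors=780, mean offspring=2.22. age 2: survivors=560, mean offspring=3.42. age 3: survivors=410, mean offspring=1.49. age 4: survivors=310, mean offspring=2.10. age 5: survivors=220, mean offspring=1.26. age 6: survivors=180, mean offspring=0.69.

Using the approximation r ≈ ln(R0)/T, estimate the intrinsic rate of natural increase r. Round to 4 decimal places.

0.7309

lx = nx/n0 = nx/1000: 1, 0.78, 0.56, 0.41, 0.31, 0.22, 0.18
R0 = Σ lx·mx = 0 + 1.7316 + 1.9152 + 0.6109 + 0.651 + 0.2772 + 0.1242 = 5.3101
Σ x·lx·mx = 12.1299; T = 12.1299/5.3101 = 2.28431…
r ≈ ln(R0)/T = ln(5.3101)/2.28431… = 0.730905… → 0.7309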